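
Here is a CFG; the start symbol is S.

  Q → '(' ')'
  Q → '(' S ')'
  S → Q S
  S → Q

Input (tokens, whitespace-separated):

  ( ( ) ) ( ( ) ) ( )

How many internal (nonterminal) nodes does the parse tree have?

[S [Q ( [S [Q ( )]] )] [S [Q ( [S [Q ( )]] )] [S [Q ( )]]]]

10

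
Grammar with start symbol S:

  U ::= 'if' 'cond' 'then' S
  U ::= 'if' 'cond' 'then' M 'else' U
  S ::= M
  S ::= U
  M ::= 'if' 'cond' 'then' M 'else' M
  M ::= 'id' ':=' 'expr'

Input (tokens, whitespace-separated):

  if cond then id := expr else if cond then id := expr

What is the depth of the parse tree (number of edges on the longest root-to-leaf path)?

5

[S [U if cond then [M id := expr] else [U if cond then [S [M id := expr]]]]]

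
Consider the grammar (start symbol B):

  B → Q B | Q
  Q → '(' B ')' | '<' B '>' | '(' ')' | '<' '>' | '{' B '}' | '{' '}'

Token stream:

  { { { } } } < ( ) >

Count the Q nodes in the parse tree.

[B [Q { [B [Q { [B [Q { }]] }]] }] [B [Q < [B [Q ( )]] >]]]

5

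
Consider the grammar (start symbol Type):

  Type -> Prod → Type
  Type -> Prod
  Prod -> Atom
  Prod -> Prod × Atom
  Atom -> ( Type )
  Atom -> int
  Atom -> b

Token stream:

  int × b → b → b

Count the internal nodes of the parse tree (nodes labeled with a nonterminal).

11

[Type [Prod [Prod [Atom int]] × [Atom b]] → [Type [Prod [Atom b]] → [Type [Prod [Atom b]]]]]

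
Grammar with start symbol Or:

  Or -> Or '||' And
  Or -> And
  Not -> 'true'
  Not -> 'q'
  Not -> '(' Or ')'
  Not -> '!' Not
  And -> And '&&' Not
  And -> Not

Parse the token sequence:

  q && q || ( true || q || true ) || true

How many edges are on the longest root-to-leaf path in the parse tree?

9

[Or [Or [Or [And [And [Not q]] && [Not q]]] || [And [Not ( [Or [Or [Or [And [Not true]]] || [And [Not q]]] || [And [Not true]]] )]]] || [And [Not true]]]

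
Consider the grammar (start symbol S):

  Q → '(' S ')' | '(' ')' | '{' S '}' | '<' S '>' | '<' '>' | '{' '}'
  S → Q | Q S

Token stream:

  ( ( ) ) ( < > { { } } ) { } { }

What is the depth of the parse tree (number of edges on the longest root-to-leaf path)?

[S [Q ( [S [Q ( )]] )] [S [Q ( [S [Q < >] [S [Q { [S [Q { }]] }]]] )] [S [Q { }] [S [Q { }]]]]]

8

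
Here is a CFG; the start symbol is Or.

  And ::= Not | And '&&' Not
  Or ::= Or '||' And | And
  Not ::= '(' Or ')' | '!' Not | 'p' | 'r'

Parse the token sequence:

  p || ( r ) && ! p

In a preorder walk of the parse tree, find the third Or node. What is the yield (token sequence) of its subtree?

[Or [Or [And [Not p]]] || [And [And [Not ( [Or [And [Not r]]] )]] && [Not ! [Not p]]]]

r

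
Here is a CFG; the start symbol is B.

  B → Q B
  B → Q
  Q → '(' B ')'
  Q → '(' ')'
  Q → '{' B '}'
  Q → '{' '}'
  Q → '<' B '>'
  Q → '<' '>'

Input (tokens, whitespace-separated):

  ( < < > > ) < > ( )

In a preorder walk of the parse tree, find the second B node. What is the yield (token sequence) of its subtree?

< < > >

[B [Q ( [B [Q < [B [Q < >]] >]] )] [B [Q < >] [B [Q ( )]]]]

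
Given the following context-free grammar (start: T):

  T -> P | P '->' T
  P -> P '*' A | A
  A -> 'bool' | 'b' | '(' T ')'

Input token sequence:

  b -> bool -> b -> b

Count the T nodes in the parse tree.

4

[T [P [A b]] -> [T [P [A bool]] -> [T [P [A b]] -> [T [P [A b]]]]]]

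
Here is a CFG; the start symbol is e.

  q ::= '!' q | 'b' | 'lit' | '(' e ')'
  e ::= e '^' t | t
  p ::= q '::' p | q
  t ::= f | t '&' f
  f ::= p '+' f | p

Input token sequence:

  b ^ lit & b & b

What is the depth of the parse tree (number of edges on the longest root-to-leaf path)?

[e [e [t [f [p [q b]]]]] ^ [t [t [t [f [p [q lit]]]] & [f [p [q b]]]] & [f [p [q b]]]]]

7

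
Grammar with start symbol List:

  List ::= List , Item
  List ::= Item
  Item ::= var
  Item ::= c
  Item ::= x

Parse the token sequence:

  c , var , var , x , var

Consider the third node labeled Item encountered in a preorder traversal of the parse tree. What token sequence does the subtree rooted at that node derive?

[List [List [List [List [List [Item c]] , [Item var]] , [Item var]] , [Item x]] , [Item var]]

var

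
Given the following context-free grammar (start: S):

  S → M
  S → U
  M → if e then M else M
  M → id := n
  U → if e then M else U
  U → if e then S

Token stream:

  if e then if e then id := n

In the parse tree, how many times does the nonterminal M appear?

1

[S [U if e then [S [U if e then [S [M id := n]]]]]]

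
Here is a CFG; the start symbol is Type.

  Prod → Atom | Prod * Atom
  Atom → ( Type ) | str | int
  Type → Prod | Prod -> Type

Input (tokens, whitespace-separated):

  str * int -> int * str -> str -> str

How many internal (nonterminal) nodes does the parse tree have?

[Type [Prod [Prod [Atom str]] * [Atom int]] -> [Type [Prod [Prod [Atom int]] * [Atom str]] -> [Type [Prod [Atom str]] -> [Type [Prod [Atom str]]]]]]

16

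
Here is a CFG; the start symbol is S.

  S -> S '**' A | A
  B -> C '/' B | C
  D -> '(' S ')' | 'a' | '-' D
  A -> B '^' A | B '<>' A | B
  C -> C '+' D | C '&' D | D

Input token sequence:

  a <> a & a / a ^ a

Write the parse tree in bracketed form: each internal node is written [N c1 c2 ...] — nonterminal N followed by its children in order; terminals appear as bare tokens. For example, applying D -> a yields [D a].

[S [A [B [C [D a]]] <> [A [B [C [C [D a]] & [D a]] / [B [C [D a]]]] ^ [A [B [C [D a]]]]]]]

S
A
B <> A
C <> A
D <> A
a <> A
a <> B ^ A
a <> C / B ^ A
a <> C & D / B ^ A
a <> D & D / B ^ A
a <> a & D / B ^ A
a <> a & a / B ^ A
a <> a & a / C ^ A
a <> a & a / D ^ A
a <> a & a / a ^ A
a <> a & a / a ^ B
a <> a & a / a ^ C
a <> a & a / a ^ D
a <> a & a / a ^ a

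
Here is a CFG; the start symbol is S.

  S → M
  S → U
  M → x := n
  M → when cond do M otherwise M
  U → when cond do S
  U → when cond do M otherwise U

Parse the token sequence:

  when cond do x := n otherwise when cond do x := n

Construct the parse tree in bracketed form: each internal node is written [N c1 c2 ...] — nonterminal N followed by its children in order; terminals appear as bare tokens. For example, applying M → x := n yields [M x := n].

S
U
when cond do M otherwise U
when cond do x := n otherwise U
when cond do x := n otherwise when cond do S
when cond do x := n otherwise when cond do M
when cond do x := n otherwise when cond do x := n

[S [U when cond do [M x := n] otherwise [U when cond do [S [M x := n]]]]]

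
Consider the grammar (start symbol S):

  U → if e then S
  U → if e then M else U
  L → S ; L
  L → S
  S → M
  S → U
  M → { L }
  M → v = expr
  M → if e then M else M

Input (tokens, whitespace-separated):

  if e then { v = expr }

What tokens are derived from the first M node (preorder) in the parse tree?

[S [U if e then [S [M { [L [S [M v = expr]]] }]]]]

{ v = expr }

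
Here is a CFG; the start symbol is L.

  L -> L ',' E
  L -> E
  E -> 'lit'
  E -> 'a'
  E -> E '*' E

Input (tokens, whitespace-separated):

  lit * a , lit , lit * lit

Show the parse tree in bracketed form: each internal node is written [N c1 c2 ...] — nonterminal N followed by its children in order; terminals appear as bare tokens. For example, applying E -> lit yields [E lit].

[L [L [L [E [E lit] * [E a]]] , [E lit]] , [E [E lit] * [E lit]]]

L
L , E
L , E , E
E , E , E
E * E , E , E
lit * E , E , E
lit * a , E , E
lit * a , lit , E
lit * a , lit , E * E
lit * a , lit , lit * E
lit * a , lit , lit * lit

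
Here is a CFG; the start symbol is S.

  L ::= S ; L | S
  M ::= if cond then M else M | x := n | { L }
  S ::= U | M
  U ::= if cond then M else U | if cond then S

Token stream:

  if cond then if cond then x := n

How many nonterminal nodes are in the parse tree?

[S [U if cond then [S [U if cond then [S [M x := n]]]]]]

6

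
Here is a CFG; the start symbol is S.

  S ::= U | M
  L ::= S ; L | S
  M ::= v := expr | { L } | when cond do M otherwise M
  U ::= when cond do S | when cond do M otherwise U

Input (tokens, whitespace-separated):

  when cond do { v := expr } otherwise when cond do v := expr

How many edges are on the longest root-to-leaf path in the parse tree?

[S [U when cond do [M { [L [S [M v := expr]]] }] otherwise [U when cond do [S [M v := expr]]]]]

6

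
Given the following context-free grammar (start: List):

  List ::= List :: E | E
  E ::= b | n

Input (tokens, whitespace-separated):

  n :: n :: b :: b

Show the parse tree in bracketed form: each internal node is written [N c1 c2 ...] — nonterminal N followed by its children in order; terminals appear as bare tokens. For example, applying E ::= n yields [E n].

List
List :: E
List :: E :: E
List :: E :: E :: E
E :: E :: E :: E
n :: E :: E :: E
n :: n :: E :: E
n :: n :: b :: E
n :: n :: b :: b

[List [List [List [List [E n]] :: [E n]] :: [E b]] :: [E b]]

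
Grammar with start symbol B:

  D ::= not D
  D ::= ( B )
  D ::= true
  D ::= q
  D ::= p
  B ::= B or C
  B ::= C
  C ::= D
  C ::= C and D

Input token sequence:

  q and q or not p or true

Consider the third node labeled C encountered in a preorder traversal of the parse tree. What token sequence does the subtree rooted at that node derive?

not p

[B [B [B [C [C [D q]] and [D q]]] or [C [D not [D p]]]] or [C [D true]]]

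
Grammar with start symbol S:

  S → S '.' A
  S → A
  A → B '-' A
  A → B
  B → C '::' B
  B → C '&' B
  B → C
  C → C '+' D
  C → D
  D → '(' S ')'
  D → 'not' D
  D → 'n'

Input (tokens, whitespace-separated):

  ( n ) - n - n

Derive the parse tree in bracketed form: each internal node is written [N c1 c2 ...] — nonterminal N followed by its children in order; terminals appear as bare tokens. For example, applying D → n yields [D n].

S
A
B - A
C - A
D - A
( S ) - A
( A ) - A
( B ) - A
( C ) - A
( D ) - A
( n ) - A
( n ) - B - A
( n ) - C - A
( n ) - D - A
( n ) - n - A
( n ) - n - B
( n ) - n - C
( n ) - n - D
( n ) - n - n

[S [A [B [C [D ( [S [A [B [C [D n]]]]] )]]] - [A [B [C [D n]]] - [A [B [C [D n]]]]]]]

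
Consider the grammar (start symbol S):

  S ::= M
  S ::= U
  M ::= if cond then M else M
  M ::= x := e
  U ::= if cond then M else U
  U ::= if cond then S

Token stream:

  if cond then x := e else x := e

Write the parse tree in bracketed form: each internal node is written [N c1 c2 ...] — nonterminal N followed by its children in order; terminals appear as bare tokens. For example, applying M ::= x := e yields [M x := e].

S
M
if cond then M else M
if cond then x := e else M
if cond then x := e else x := e

[S [M if cond then [M x := e] else [M x := e]]]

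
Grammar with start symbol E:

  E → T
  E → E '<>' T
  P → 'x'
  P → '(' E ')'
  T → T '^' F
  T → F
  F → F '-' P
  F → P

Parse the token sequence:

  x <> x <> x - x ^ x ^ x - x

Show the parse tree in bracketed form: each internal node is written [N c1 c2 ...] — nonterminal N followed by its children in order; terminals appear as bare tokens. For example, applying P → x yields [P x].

E
E <> T
E <> T <> T
T <> T <> T
F <> T <> T
P <> T <> T
x <> T <> T
x <> F <> T
x <> P <> T
x <> x <> T
x <> x <> T ^ F
x <> x <> T ^ F ^ F
x <> x <> F ^ F ^ F
x <> x <> F - P ^ F ^ F
x <> x <> P - P ^ F ^ F
x <> x <> x - P ^ F ^ F
x <> x <> x - x ^ F ^ F
x <> x <> x - x ^ P ^ F
x <> x <> x - x ^ x ^ F
x <> x <> x - x ^ x ^ F - P
x <> x <> x - x ^ x ^ P - P
x <> x <> x - x ^ x ^ x - P
x <> x <> x - x ^ x ^ x - x

[E [E [E [T [F [P x]]]] <> [T [F [P x]]]] <> [T [T [T [F [F [P x]] - [P x]]] ^ [F [P x]]] ^ [F [F [P x]] - [P x]]]]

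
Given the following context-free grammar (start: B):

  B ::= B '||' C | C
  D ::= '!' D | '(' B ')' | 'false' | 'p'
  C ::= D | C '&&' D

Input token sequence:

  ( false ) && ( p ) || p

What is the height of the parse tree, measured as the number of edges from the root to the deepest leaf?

8

[B [B [C [C [D ( [B [C [D false]]] )]] && [D ( [B [C [D p]]] )]]] || [C [D p]]]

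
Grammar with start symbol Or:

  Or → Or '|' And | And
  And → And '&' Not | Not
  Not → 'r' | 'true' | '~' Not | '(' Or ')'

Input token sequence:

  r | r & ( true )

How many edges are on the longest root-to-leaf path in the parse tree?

[Or [Or [And [Not r]]] | [And [And [Not r]] & [Not ( [Or [And [Not true]]] )]]]

6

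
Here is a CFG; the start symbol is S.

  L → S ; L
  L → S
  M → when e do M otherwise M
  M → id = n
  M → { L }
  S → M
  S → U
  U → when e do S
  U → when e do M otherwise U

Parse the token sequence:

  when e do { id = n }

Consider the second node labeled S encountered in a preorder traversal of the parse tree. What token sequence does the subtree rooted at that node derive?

{ id = n }

[S [U when e do [S [M { [L [S [M id = n]]] }]]]]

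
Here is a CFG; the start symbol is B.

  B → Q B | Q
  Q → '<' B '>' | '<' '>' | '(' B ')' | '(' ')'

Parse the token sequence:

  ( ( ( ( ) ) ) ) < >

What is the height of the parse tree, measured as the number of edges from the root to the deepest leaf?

8

[B [Q ( [B [Q ( [B [Q ( [B [Q ( )]] )]] )]] )] [B [Q < >]]]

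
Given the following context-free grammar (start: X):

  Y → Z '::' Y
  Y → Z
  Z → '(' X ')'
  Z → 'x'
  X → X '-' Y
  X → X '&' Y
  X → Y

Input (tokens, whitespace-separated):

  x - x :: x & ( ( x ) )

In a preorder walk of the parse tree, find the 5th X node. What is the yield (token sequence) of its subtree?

[X [X [X [Y [Z x]]] - [Y [Z x] :: [Y [Z x]]]] & [Y [Z ( [X [Y [Z ( [X [Y [Z x]]] )]]] )]]]

x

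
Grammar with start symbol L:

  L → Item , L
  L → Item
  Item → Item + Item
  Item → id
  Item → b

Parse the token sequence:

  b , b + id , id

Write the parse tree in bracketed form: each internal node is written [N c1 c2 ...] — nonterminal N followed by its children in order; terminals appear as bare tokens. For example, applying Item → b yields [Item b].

L
Item , L
b , L
b , Item , L
b , Item + Item , L
b , b + Item , L
b , b + id , L
b , b + id , Item
b , b + id , id

[L [Item b] , [L [Item [Item b] + [Item id]] , [L [Item id]]]]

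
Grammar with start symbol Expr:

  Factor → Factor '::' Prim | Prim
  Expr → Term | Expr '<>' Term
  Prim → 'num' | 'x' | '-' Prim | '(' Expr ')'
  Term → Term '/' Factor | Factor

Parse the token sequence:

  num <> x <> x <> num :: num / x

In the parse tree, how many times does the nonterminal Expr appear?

[Expr [Expr [Expr [Expr [Term [Factor [Prim num]]]] <> [Term [Factor [Prim x]]]] <> [Term [Factor [Prim x]]]] <> [Term [Term [Factor [Factor [Prim num]] :: [Prim num]]] / [Factor [Prim x]]]]

4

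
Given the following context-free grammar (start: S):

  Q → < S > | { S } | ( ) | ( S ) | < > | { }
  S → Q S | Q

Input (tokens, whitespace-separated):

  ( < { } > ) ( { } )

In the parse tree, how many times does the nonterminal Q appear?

[S [Q ( [S [Q < [S [Q { }]] >]] )] [S [Q ( [S [Q { }]] )]]]

5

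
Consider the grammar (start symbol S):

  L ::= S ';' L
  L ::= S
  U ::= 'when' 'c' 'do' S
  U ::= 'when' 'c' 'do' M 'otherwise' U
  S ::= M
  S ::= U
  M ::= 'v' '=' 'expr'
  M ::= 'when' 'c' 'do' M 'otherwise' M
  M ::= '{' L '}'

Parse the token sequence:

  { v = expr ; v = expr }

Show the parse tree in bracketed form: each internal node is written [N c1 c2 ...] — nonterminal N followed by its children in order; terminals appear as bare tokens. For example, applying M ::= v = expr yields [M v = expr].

[S [M { [L [S [M v = expr]] ; [L [S [M v = expr]]]] }]]

S
M
{ L }
{ S ; L }
{ M ; L }
{ v = expr ; L }
{ v = expr ; S }
{ v = expr ; M }
{ v = expr ; v = expr }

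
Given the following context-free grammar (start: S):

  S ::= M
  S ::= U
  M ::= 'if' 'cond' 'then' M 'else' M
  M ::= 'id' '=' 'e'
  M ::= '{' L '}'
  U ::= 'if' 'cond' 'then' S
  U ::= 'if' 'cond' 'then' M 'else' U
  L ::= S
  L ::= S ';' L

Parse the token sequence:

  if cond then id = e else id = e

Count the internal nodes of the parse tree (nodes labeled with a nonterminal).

[S [M if cond then [M id = e] else [M id = e]]]

4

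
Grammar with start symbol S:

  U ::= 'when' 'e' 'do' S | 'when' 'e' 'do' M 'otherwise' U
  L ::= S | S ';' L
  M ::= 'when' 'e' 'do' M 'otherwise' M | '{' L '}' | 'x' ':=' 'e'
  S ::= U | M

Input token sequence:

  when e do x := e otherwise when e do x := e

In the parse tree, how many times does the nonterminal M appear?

2

[S [U when e do [M x := e] otherwise [U when e do [S [M x := e]]]]]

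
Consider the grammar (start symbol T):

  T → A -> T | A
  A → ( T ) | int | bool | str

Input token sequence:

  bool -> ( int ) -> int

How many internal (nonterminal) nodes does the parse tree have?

[T [A bool] -> [T [A ( [T [A int]] )] -> [T [A int]]]]

8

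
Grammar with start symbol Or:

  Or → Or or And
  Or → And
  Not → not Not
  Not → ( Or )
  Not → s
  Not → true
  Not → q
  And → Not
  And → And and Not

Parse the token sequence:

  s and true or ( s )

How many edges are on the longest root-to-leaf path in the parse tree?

6

[Or [Or [And [And [Not s]] and [Not true]]] or [And [Not ( [Or [And [Not s]]] )]]]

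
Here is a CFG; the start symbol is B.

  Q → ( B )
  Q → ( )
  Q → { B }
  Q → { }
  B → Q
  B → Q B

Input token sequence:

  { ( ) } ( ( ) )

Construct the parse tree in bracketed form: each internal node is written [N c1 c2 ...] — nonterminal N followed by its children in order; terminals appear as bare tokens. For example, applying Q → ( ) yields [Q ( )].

B
Q B
{ B } B
{ Q } B
{ ( ) } B
{ ( ) } Q
{ ( ) } ( B )
{ ( ) } ( Q )
{ ( ) } ( ( ) )

[B [Q { [B [Q ( )]] }] [B [Q ( [B [Q ( )]] )]]]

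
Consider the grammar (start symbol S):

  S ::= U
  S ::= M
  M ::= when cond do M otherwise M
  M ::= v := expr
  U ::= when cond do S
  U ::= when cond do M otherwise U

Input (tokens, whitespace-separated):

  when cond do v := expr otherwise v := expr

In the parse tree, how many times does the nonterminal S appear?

[S [M when cond do [M v := expr] otherwise [M v := expr]]]

1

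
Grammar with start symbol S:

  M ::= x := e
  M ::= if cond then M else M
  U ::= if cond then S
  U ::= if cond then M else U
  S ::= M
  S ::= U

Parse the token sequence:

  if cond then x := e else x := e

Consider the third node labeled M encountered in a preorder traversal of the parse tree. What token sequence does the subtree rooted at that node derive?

[S [M if cond then [M x := e] else [M x := e]]]

x := e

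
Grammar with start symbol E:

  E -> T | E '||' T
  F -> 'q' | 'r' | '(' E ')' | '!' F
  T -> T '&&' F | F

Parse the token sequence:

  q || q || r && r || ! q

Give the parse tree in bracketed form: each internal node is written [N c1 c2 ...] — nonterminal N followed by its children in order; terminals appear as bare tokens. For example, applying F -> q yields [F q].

[E [E [E [E [T [F q]]] || [T [F q]]] || [T [T [F r]] && [F r]]] || [T [F ! [F q]]]]

E
E || T
E || T || T
E || T || T || T
T || T || T || T
F || T || T || T
q || T || T || T
q || F || T || T
q || q || T || T
q || q || T && F || T
q || q || F && F || T
q || q || r && F || T
q || q || r && r || T
q || q || r && r || F
q || q || r && r || ! F
q || q || r && r || ! q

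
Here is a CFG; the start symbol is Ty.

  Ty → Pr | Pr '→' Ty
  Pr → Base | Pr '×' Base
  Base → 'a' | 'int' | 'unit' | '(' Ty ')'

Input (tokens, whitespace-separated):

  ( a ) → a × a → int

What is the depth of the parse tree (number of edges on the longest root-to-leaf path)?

[Ty [Pr [Base ( [Ty [Pr [Base a]]] )]] → [Ty [Pr [Pr [Base a]] × [Base a]] → [Ty [Pr [Base int]]]]]

6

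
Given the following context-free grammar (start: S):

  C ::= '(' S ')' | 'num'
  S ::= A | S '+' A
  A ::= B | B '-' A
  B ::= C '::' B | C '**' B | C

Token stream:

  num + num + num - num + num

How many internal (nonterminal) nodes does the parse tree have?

[S [S [S [S [A [B [C num]]]] + [A [B [C num]]]] + [A [B [C num]] - [A [B [C num]]]]] + [A [B [C num]]]]

19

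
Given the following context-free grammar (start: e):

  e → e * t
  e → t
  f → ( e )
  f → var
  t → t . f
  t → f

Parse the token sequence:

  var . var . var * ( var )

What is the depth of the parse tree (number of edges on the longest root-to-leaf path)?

[e [e [t [t [t [f var]] . [f var]] . [f var]]] * [t [f ( [e [t [f var]]] )]]]

6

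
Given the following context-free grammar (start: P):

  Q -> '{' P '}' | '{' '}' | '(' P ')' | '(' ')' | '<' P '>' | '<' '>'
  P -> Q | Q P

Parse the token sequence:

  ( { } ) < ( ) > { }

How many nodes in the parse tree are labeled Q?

5

[P [Q ( [P [Q { }]] )] [P [Q < [P [Q ( )]] >] [P [Q { }]]]]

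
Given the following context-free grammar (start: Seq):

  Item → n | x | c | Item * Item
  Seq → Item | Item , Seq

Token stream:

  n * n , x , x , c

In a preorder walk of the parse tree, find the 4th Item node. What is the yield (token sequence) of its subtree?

x

[Seq [Item [Item n] * [Item n]] , [Seq [Item x] , [Seq [Item x] , [Seq [Item c]]]]]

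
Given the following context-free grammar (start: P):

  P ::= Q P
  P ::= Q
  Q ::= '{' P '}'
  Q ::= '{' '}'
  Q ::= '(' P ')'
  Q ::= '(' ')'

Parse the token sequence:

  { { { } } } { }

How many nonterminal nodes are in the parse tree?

[P [Q { [P [Q { [P [Q { }]] }]] }] [P [Q { }]]]

8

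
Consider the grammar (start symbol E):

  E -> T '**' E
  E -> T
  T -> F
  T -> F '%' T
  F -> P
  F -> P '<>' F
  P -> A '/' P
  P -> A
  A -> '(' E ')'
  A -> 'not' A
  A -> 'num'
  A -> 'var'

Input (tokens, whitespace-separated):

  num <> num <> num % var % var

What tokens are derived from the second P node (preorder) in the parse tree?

[E [T [F [P [A num]] <> [F [P [A num]] <> [F [P [A num]]]]] % [T [F [P [A var]]] % [T [F [P [A var]]]]]]]

num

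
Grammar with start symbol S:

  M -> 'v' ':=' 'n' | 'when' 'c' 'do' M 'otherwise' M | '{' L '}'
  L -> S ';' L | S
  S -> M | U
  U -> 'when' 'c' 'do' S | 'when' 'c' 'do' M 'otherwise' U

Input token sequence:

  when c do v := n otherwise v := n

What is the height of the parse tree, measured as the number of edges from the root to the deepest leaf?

3

[S [M when c do [M v := n] otherwise [M v := n]]]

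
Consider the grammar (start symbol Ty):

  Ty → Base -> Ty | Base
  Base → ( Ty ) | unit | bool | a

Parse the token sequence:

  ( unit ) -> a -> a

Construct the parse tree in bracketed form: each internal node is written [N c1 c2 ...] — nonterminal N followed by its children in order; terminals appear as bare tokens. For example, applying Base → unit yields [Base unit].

Ty
Base -> Ty
( Ty ) -> Ty
( Base ) -> Ty
( unit ) -> Ty
( unit ) -> Base -> Ty
( unit ) -> a -> Ty
( unit ) -> a -> Base
( unit ) -> a -> a

[Ty [Base ( [Ty [Base unit]] )] -> [Ty [Base a] -> [Ty [Base a]]]]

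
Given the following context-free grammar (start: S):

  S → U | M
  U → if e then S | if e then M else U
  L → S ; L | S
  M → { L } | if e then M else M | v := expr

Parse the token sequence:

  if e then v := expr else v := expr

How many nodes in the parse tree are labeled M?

3

[S [M if e then [M v := expr] else [M v := expr]]]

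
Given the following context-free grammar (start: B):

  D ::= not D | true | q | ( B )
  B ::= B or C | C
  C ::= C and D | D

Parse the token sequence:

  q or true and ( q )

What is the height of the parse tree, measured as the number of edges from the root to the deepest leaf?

6

[B [B [C [D q]]] or [C [C [D true]] and [D ( [B [C [D q]]] )]]]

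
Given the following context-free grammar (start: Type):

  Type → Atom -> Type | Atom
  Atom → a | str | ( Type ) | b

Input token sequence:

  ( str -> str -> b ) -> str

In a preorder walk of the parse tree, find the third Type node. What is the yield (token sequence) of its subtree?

[Type [Atom ( [Type [Atom str] -> [Type [Atom str] -> [Type [Atom b]]]] )] -> [Type [Atom str]]]

str -> b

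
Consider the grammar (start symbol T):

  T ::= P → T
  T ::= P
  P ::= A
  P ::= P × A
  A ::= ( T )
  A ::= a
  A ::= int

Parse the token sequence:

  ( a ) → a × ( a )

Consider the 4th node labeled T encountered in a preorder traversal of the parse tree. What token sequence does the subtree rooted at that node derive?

[T [P [A ( [T [P [A a]]] )]] → [T [P [P [A a]] × [A ( [T [P [A a]]] )]]]]

a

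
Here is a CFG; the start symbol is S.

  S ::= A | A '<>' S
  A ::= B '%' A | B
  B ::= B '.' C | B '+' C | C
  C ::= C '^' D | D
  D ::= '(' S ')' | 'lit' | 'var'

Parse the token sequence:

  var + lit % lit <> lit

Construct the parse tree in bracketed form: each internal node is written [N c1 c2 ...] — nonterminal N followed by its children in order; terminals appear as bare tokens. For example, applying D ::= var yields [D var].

[S [A [B [B [C [D var]]] + [C [D lit]]] % [A [B [C [D lit]]]]] <> [S [A [B [C [D lit]]]]]]

S
A <> S
B % A <> S
B + C % A <> S
C + C % A <> S
D + C % A <> S
var + C % A <> S
var + D % A <> S
var + lit % A <> S
var + lit % B <> S
var + lit % C <> S
var + lit % D <> S
var + lit % lit <> S
var + lit % lit <> A
var + lit % lit <> B
var + lit % lit <> C
var + lit % lit <> D
var + lit % lit <> lit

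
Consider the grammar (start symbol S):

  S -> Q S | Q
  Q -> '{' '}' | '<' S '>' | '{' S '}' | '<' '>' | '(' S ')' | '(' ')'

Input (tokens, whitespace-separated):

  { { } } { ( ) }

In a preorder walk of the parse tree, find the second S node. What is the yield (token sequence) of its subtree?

[S [Q { [S [Q { }]] }] [S [Q { [S [Q ( )]] }]]]

{ }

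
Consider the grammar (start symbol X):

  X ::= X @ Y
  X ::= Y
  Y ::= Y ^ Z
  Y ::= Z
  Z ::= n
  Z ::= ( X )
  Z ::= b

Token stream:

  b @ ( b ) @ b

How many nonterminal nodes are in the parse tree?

[X [X [X [Y [Z b]]] @ [Y [Z ( [X [Y [Z b]]] )]]] @ [Y [Z b]]]

12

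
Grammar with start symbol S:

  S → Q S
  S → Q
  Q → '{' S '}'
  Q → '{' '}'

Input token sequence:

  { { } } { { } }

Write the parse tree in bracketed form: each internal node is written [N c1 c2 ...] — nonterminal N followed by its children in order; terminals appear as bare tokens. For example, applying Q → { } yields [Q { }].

S
Q S
{ S } S
{ Q } S
{ { } } S
{ { } } Q
{ { } } { S }
{ { } } { Q }
{ { } } { { } }

[S [Q { [S [Q { }]] }] [S [Q { [S [Q { }]] }]]]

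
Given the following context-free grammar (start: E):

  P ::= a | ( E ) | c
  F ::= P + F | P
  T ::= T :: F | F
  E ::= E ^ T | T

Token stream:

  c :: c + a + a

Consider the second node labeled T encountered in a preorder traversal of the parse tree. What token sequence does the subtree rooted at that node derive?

[E [T [T [F [P c]]] :: [F [P c] + [F [P a] + [F [P a]]]]]]

c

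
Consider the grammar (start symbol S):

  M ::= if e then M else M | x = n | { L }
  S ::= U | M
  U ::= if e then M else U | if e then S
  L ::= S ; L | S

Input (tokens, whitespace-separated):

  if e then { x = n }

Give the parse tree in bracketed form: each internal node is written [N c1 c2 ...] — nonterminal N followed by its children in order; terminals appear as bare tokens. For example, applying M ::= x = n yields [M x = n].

S
U
if e then S
if e then M
if e then { L }
if e then { S }
if e then { M }
if e then { x = n }

[S [U if e then [S [M { [L [S [M x = n]]] }]]]]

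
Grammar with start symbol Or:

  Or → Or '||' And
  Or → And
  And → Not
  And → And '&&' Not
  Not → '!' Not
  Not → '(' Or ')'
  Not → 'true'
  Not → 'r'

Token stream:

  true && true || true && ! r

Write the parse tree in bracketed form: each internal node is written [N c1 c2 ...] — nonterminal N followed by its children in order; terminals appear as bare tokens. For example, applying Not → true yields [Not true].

[Or [Or [And [And [Not true]] && [Not true]]] || [And [And [Not true]] && [Not ! [Not r]]]]

Or
Or || And
And || And
And && Not || And
Not && Not || And
true && Not || And
true && true || And
true && true || And && Not
true && true || Not && Not
true && true || true && Not
true && true || true && ! Not
true && true || true && ! r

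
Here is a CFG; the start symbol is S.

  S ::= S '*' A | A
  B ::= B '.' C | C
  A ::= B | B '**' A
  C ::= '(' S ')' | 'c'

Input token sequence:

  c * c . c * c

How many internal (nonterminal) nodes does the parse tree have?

[S [S [S [A [B [C c]]]] * [A [B [B [C c]] . [C c]]]] * [A [B [C c]]]]

14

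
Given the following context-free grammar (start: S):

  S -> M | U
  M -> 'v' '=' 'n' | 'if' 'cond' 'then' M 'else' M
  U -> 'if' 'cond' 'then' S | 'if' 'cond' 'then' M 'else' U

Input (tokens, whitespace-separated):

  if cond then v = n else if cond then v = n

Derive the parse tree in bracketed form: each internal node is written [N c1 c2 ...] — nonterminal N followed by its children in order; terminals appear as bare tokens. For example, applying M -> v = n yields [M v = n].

[S [U if cond then [M v = n] else [U if cond then [S [M v = n]]]]]

S
U
if cond then M else U
if cond then v = n else U
if cond then v = n else if cond then S
if cond then v = n else if cond then M
if cond then v = n else if cond then v = n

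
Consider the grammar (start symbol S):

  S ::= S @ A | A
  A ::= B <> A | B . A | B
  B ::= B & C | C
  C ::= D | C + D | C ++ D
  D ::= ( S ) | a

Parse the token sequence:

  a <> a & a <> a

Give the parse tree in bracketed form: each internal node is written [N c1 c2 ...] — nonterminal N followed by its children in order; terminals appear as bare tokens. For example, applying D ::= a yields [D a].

[S [A [B [C [D a]]] <> [A [B [B [C [D a]]] & [C [D a]]] <> [A [B [C [D a]]]]]]]

S
A
B <> A
C <> A
D <> A
a <> A
a <> B <> A
a <> B & C <> A
a <> C & C <> A
a <> D & C <> A
a <> a & C <> A
a <> a & D <> A
a <> a & a <> A
a <> a & a <> B
a <> a & a <> C
a <> a & a <> D
a <> a & a <> a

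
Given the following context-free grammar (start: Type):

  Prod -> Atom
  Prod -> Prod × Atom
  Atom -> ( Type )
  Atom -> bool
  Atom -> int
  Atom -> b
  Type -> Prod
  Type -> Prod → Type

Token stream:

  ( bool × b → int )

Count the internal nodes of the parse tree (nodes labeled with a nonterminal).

11

[Type [Prod [Atom ( [Type [Prod [Prod [Atom bool]] × [Atom b]] → [Type [Prod [Atom int]]]] )]]]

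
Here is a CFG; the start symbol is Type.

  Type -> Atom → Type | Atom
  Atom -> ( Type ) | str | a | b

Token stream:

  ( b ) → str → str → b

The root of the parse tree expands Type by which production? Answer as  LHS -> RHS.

[Type [Atom ( [Type [Atom b]] )] → [Type [Atom str] → [Type [Atom str] → [Type [Atom b]]]]]

Type -> Atom → Type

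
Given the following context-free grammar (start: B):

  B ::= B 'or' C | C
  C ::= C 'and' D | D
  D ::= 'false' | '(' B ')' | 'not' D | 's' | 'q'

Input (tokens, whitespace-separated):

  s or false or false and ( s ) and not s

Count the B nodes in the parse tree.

4

[B [B [B [C [D s]]] or [C [D false]]] or [C [C [C [D false]] and [D ( [B [C [D s]]] )]] and [D not [D s]]]]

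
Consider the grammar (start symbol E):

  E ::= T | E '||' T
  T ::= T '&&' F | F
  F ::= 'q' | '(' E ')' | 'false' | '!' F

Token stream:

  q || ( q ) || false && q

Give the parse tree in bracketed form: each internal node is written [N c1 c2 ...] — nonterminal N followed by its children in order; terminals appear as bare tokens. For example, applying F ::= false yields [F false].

[E [E [E [T [F q]]] || [T [F ( [E [T [F q]]] )]]] || [T [T [F false]] && [F q]]]

E
E || T
E || T || T
T || T || T
F || T || T
q || T || T
q || F || T
q || ( E ) || T
q || ( T ) || T
q || ( F ) || T
q || ( q ) || T
q || ( q ) || T && F
q || ( q ) || F && F
q || ( q ) || false && F
q || ( q ) || false && q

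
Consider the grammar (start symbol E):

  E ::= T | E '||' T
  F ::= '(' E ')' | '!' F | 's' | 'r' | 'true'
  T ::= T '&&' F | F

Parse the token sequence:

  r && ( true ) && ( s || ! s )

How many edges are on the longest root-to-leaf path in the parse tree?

[E [T [T [T [F r]] && [F ( [E [T [F true]]] )]] && [F ( [E [E [T [F s]]] || [T [F ! [F s]]]] )]]]

7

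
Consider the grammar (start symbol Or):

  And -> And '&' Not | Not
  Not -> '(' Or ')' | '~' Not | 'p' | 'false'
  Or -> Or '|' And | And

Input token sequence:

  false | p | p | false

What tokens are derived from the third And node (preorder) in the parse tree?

[Or [Or [Or [Or [And [Not false]]] | [And [Not p]]] | [And [Not p]]] | [And [Not false]]]

p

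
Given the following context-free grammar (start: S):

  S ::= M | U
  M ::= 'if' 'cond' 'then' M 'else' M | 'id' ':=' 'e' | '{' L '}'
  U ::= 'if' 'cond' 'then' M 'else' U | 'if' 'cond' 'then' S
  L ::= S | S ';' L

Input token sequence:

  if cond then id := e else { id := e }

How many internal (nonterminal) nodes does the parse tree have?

[S [M if cond then [M id := e] else [M { [L [S [M id := e]]] }]]]

7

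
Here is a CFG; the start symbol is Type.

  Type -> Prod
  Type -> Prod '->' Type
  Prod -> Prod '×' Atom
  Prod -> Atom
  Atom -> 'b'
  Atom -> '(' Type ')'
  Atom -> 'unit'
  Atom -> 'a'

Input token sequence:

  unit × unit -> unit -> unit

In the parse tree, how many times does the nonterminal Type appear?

[Type [Prod [Prod [Atom unit]] × [Atom unit]] -> [Type [Prod [Atom unit]] -> [Type [Prod [Atom unit]]]]]

3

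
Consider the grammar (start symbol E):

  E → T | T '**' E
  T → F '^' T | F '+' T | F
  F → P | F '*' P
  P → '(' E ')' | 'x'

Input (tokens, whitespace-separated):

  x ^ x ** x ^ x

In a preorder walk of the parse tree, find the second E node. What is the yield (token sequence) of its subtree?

x ^ x

[E [T [F [P x]] ^ [T [F [P x]]]] ** [E [T [F [P x]] ^ [T [F [P x]]]]]]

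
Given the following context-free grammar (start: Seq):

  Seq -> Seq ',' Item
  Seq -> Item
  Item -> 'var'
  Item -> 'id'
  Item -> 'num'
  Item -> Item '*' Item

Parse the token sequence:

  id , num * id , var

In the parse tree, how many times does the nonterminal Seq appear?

3

[Seq [Seq [Seq [Item id]] , [Item [Item num] * [Item id]]] , [Item var]]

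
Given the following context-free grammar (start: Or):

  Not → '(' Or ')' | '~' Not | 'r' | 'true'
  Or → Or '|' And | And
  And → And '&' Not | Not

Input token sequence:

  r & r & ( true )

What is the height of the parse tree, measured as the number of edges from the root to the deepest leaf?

6

[Or [And [And [And [Not r]] & [Not r]] & [Not ( [Or [And [Not true]]] )]]]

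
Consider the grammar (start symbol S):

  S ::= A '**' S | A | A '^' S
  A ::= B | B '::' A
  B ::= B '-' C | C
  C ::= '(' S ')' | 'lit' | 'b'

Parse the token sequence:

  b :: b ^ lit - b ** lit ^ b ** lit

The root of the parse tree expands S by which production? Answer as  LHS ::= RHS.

[S [A [B [C b]] :: [A [B [C b]]]] ^ [S [A [B [B [C lit]] - [C b]]] ** [S [A [B [C lit]]] ^ [S [A [B [C b]]] ** [S [A [B [C lit]]]]]]]]

S ::= A '^' S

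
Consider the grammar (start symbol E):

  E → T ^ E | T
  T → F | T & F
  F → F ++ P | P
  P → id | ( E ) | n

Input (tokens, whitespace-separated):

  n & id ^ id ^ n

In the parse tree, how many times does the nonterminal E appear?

[E [T [T [F [P n]]] & [F [P id]]] ^ [E [T [F [P id]]] ^ [E [T [F [P n]]]]]]

3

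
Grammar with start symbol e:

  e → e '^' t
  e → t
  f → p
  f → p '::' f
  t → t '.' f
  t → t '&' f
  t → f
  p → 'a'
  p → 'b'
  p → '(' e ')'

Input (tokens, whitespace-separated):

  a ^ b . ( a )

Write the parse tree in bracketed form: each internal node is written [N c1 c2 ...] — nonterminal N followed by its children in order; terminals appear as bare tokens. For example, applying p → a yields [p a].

e
e ^ t
t ^ t
f ^ t
p ^ t
a ^ t
a ^ t . f
a ^ f . f
a ^ p . f
a ^ b . f
a ^ b . p
a ^ b . ( e )
a ^ b . ( t )
a ^ b . ( f )
a ^ b . ( p )
a ^ b . ( a )

[e [e [t [f [p a]]]] ^ [t [t [f [p b]]] . [f [p ( [e [t [f [p a]]]] )]]]]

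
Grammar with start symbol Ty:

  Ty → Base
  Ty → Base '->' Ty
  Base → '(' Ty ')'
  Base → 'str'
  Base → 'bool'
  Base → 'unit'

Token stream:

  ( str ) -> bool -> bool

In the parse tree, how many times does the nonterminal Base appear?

[Ty [Base ( [Ty [Base str]] )] -> [Ty [Base bool] -> [Ty [Base bool]]]]

4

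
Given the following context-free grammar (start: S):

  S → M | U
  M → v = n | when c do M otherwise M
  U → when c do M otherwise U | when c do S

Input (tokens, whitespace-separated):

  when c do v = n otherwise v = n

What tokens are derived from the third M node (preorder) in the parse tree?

v = n

[S [M when c do [M v = n] otherwise [M v = n]]]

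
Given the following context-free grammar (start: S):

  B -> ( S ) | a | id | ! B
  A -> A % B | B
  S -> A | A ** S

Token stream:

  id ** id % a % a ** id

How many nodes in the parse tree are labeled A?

[S [A [B id]] ** [S [A [A [A [B id]] % [B a]] % [B a]] ** [S [A [B id]]]]]

5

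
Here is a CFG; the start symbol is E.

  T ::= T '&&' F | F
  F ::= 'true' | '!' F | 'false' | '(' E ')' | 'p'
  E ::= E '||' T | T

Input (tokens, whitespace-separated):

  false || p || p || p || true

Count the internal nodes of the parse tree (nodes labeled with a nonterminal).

15

[E [E [E [E [E [T [F false]]] || [T [F p]]] || [T [F p]]] || [T [F p]]] || [T [F true]]]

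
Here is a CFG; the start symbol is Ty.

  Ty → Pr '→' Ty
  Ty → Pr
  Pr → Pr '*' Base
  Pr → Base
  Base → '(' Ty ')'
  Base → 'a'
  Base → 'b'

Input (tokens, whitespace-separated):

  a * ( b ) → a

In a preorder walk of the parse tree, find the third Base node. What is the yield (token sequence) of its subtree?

[Ty [Pr [Pr [Base a]] * [Base ( [Ty [Pr [Base b]]] )]] → [Ty [Pr [Base a]]]]

b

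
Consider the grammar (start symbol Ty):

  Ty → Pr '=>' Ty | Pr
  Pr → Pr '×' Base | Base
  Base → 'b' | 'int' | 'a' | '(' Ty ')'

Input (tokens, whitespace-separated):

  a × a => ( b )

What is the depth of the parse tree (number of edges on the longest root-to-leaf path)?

[Ty [Pr [Pr [Base a]] × [Base a]] => [Ty [Pr [Base ( [Ty [Pr [Base b]]] )]]]]

7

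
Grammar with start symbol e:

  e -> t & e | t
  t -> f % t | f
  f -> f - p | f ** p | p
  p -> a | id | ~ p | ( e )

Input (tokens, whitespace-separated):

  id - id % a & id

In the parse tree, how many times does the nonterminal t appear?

[e [t [f [f [p id]] - [p id]] % [t [f [p a]]]] & [e [t [f [p id]]]]]

3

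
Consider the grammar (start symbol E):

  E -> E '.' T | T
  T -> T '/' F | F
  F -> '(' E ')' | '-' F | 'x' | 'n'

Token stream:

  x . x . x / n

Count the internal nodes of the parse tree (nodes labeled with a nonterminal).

[E [E [E [T [F x]]] . [T [F x]]] . [T [T [F x]] / [F n]]]

11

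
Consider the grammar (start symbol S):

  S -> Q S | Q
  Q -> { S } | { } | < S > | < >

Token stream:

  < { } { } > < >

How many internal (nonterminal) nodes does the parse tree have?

8

[S [Q < [S [Q { }] [S [Q { }]]] >] [S [Q < >]]]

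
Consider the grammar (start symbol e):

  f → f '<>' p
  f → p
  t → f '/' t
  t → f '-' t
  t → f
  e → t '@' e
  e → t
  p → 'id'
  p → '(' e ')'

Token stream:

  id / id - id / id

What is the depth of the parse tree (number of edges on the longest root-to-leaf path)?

[e [t [f [p id]] / [t [f [p id]] - [t [f [p id]] / [t [f [p id]]]]]]]

7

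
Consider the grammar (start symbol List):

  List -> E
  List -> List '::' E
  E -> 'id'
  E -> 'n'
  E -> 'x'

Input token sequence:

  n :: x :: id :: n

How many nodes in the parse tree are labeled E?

4

[List [List [List [List [E n]] :: [E x]] :: [E id]] :: [E n]]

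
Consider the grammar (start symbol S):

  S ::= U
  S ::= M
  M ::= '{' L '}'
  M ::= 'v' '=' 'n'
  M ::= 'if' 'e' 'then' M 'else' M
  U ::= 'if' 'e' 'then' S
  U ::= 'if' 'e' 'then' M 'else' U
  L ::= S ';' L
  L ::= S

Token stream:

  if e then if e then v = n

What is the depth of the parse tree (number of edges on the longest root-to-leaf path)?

6

[S [U if e then [S [U if e then [S [M v = n]]]]]]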